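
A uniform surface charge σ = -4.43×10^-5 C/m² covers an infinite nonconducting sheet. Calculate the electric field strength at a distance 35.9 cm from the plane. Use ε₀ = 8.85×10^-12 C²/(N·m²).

The symmetry is planar: E is normal to the sheet and the same magnitude on both sides. Take a pillbox straddling the sheet with end-cap area A.
Flux Φ = 2EA and Q_enc = σA, so 2EA = σA/ε₀ ⇒ E = |σ|/(2ε₀), independent of distance.
E = |σ|/(2ε₀) = (4.43×10^-5)/(2·8.85×10^-12) = 2.50×10^6 N/C.

|E| ≈ 2.50e6 V/m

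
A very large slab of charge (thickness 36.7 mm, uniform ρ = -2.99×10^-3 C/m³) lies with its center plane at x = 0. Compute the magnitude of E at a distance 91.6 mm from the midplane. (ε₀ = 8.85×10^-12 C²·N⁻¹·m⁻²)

6.20e6 N/C

The point |x| = 91.6 mm lies outside the slab (half-thickness 0.01835 m). A symmetric pillbox spanning the full slab encloses Q_enc = ρ·d·A.
Flux = 2EA ⇒ E = |ρ|d/(2ε₀), independent of distance outside.
E = (2.99×10^-3)(0.0367)/(2·8.85×10^-12) = 6.20×10^6 N/C.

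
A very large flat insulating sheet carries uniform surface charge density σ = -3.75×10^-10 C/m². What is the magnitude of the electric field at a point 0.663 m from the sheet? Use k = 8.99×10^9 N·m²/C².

E ≈ 21.2 N/C

By planar symmetry E is perpendicular to the sheet and uniform; use a Gaussian pillbox with flat faces of area A on each side of the sheet.
Only the two end caps contribute flux: Φ = 2EA. With Q_enc = σA, Gauss's law gives E = |σ|/(2ε₀).
E = 2πk|σ| = 2π(8.99×10^9)(3.75e-10) = 21.2 N/C.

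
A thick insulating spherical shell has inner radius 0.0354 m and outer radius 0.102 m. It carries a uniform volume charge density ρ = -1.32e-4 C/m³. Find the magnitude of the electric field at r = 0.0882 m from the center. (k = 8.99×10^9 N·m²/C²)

Symmetry ⇒ E = E(r) r̂. Gaussian sphere of radius r = 0.0882 m (within the shell material, 0.0354 m < r < 0.102 m).
Only the shell between 0.0354 m and r is enclosed: Q_enc = ρ·(4π/3)(r³ − a³) = (-1.32×10^-4)·(4π/3)·((0.0882)³ − (0.0354)³) = -3.548e-7 C.
Gauss's law: E·4πr² = Q_enc/ε₀.
E = k|Q_enc|/r² = (8.99×10^9)(3.548e-7)/(0.0882)² = 4.10e5 N/C.

|E| = 4.10×10^5 V/m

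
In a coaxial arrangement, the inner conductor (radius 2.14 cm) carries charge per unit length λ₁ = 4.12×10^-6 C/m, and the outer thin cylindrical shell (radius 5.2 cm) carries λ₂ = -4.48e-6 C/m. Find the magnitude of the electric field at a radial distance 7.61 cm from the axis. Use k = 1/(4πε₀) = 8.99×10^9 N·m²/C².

Choose a coaxial cylinder of radius r = 7.61 cm (arbitrary length L) as the Gaussian surface (r > 5.2 cm, enclosing both).
λ_enc = λ₁ + λ₂ = (4.12e-6) + (-4.48×10^-6) = -3.60×10^-7 C/m.
By Gauss's law (flux through the curved wall only), E·2πrL = λ_enc L/ε₀.
E = 2k|λ_enc|/r = 2(8.99×10^9)(3.60×10^-7)/(0.0761) = 8.51×10^4 N/C.

|E| = 8.51×10^4 V/m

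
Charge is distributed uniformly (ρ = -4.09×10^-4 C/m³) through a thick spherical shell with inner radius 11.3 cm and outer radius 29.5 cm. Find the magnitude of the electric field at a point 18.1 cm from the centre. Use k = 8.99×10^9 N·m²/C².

E = 2.11×10^6 N/C

Symmetry ⇒ E = E(r) r̂. Gaussian sphere of radius r = 18.1 cm (within the shell material, 11.3 cm < r < 29.5 cm).
Enclosed charge is the volume from a to r: Q_enc = (4π/3)ρ(r³ − a³) = -7.687×10^-6 C.
Gauss's law: E·4πr² = Q_enc/ε₀.
E = k|Q_enc|/r² = (8.99×10^9)(7.687e-6)/(0.181)² = 2.11×10^6 N/C.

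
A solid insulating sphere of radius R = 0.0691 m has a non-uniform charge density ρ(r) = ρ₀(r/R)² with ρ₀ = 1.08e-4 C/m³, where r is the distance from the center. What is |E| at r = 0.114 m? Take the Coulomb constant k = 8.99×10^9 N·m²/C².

E = 6.20e4 V/m

Symmetry ⇒ E = E(r) r̂. Gaussian sphere of radius r = 0.114 m (r > R, all charge enclosed).
Q_enc = 4π ∫₀^R ρ₀(r'/R)^2 r'² dr' = 4πρ₀R³/5 = 8.956×10^-8 C.
Applying ∮E·dA = Q_enc/ε₀ with Φ = E(4πr²):
E = k|Q_enc|/r² = (8.99×10^9)(8.956×10^-8)/(0.114)² = 6.20e4 N/C.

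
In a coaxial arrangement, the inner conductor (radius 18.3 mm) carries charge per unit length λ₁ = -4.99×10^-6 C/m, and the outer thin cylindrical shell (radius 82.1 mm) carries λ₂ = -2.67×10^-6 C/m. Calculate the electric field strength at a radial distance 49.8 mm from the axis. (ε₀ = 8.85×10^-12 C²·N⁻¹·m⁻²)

Choose a coaxial cylinder of radius r = 49.8 mm (arbitrary length L) as the Gaussian surface (between the conductors, 18.3 mm < r < 82.1 mm).
Only the inner wire is enclosed; the outer shell contributes nothing inside itself. λ_enc = λ₁ = -4.99×10^-6 C/m.
Gauss's law: E·2πrL = λ_enc L/ε₀.
E = |λ_enc|/(2πε₀r) = (4.99e-6)/(2π·8.85×10^-12·0.0498) = 1.80e6 N/C.

|E| ≈ 1.80e6 N/C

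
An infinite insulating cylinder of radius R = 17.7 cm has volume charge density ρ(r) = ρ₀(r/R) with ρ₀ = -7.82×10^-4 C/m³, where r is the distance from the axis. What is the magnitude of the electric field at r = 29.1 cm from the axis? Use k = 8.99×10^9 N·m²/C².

E ≈ 3.17e6 V/m

Take a coaxial cylindrical Gaussian surface of radius r = 29.1 cm and length L (r > R, full charge per length enclosed).
λ_enc = 2π ∫₀^R ρ₀(r'/R)^1 r' dr' = 2πρ₀R²/3 = -5.131×10^-5 C/m.
Applying ∮E·dA = Q_enc/ε₀ with the end caps contributing no flux:
E = 2k|λ_enc|/r = 2(8.99×10^9)(5.131×10^-5)/(0.291) = 3.17×10^6 N/C.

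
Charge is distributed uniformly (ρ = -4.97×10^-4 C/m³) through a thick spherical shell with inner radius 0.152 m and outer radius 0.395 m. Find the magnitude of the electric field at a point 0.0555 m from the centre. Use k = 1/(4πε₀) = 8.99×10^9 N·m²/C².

|E| = 0 V/m

Symmetry ⇒ E = E(r) r̂. Gaussian sphere of radius r = 0.0555 m (r < 0.152 m, inside the empty cavity).
No charge is enclosed, so by Gauss's law E·4πr² = 0 ⇒ E = 0.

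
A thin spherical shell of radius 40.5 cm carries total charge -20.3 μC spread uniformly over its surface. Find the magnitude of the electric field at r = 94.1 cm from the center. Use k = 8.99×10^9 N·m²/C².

E ≈ 2.06e5 V/m

By spherical symmetry E is radial; choose a Gaussian sphere of radius r = 94.1 cm (r > 40.5 cm).
The entire shell is enclosed: Q_enc = -2.03e-5 C.
Gauss's law: E·4πr² = Q_enc/ε₀.
E = k|Q_enc|/r² = (8.99×10^9)(2.03×10^-5)/(0.941)² = 2.06×10^5 N/C.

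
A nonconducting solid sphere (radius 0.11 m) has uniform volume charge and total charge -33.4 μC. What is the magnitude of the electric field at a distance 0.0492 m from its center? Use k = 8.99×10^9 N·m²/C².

E = 1.11×10^7 V/m

Use a concentric Gaussian sphere at r = 0.0492 m (r < R).
For a uniform sphere the enclosed fraction is (r/R)³, so Q_enc = (-33.4 μC)(0.0492/0.11)³ = -2.989×10^-6 C.
Since E is radial and uniform over the Gaussian sphere, Φ = E·4πr² = Q_enc/ε₀.
E = k|Q_enc|/r² = (8.99×10^9)(2.989e-6)/(0.0492)² = 1.11×10^7 N/C.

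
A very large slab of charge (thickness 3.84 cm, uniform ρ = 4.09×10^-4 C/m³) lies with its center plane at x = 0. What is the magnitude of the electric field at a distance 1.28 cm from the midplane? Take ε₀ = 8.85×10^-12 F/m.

By symmetry E is perpendicular to the slab. A Gaussian pillbox from −1.28 cm to +1.28 cm (face area A) lies entirely within the slab.
Q_enc = ρ·(2x)·A and flux = 2EA, so 2EA = 2ρxA/ε₀ ⇒ E = |ρ|x/ε₀.
E = (4.09×10^-4)(0.0128)/(8.85×10^-12) = 5.92×10^5 N/C.

E ≈ 5.92×10^5 N/C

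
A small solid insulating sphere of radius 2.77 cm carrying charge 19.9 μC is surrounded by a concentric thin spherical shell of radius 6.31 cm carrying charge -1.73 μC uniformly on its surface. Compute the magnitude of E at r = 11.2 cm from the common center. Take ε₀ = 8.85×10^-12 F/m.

E = 1.30×10^7 N/C

Use a concentric Gaussian sphere at r = 11.2 cm (r > 6.31 cm, enclosing both).
Q_enc = (19.9 μC) + (-1.73 μC) = 1.817×10^-5 C.
By Gauss's law, ∮E·dA = E·4πr² = Q_enc/ε₀.
E = |Q_enc|/(4πε₀r²) = (1.817×10^-5)/(4π·8.85×10^-12·(0.112)²) = 1.30×10^7 N/C.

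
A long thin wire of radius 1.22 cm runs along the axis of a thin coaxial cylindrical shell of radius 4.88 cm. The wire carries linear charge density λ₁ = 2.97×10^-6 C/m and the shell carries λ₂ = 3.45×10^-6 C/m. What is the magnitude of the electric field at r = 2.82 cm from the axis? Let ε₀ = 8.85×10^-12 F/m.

|E| = 1.89×10^6 V/m

Coaxial Gaussian cylinder, radius r = 2.82 cm, length L (between the conductors, 1.22 cm < r < 4.88 cm).
Only the inner wire is enclosed; the outer shell contributes nothing inside itself. λ_enc = λ₁ = 2.97×10^-6 C/m.
Since E is radial and uniform over the curved surface, Φ = E·2πrL = Q_enc/ε₀ = λ_enc L/ε₀.
E = |λ_enc|/(2πε₀r) = (2.97×10^-6)/(2π·8.85×10^-12·0.0282) = 1.89e6 N/C.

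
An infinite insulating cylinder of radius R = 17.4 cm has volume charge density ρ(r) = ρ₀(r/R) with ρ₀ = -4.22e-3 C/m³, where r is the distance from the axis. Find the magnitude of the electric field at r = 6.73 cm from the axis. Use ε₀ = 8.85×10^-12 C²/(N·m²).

Choose a coaxial cylinder of radius r = 6.73 cm (arbitrary length L) as the Gaussian surface (r < R).
Integrating ρ over the cross-section to radius r: λ_enc = (2πρ₀/R) ∫₀^r r'^2 dr' = 2πρ₀ r^3/(3·R) = -1.548×10^-5 C/m.
Applying ∮E·dA = Q_enc/ε₀ with the end caps contributing no flux:
E = |λ_enc|/(2πε₀r) = (1.548e-5)/(2π·8.85×10^-12·0.0673) = 4.14×10^6 N/C.

|E| ≈ 4.14×10^6 N/C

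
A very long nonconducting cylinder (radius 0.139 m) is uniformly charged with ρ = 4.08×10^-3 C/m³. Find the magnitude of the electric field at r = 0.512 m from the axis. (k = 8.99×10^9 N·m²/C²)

E ≈ 8.70e6 N/C

By cylindrical symmetry E is radial; use a coaxial Gaussian cylinder of radius 0.512 m and length L (r > 0.139 m, full cross-section enclosed).
λ_enc = ρ·πR² = (4.08e-3)π(0.139)² = 2.477×10^-4 C/m.
Gauss's law: E·2πrL = λ_enc L/ε₀.
E = 2k|λ_enc|/r = 2(8.99×10^9)(2.477e-4)/(0.512) = 8.70×10^6 N/C.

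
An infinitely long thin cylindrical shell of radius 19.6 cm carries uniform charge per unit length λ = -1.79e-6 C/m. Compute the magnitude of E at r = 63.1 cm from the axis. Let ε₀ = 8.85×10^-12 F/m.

E ≈ 5.10×10^4 V/m

Choose a coaxial cylinder of radius r = 63.1 cm (arbitrary length L) as the Gaussian surface (r > 19.6 cm).
The full line charge is enclosed: λ_enc = -1.79e-6 C/m.
By Gauss's law (flux through the curved wall only), E·2πrL = λ_enc L/ε₀.
E = |λ_enc|/(2πε₀r) = (1.79×10^-6)/(2π·8.85×10^-12·0.631) = 5.10×10^4 N/C.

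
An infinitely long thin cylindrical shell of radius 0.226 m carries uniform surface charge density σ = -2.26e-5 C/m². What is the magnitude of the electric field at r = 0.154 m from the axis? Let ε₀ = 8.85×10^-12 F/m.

Choose a coaxial cylinder of radius r = 0.154 m (arbitrary length L) as the Gaussian surface (r < 0.226 m, inside the shell).
All the surface charge lies outside this cylinder: Q_enc = 0, hence E = 0.

E = 0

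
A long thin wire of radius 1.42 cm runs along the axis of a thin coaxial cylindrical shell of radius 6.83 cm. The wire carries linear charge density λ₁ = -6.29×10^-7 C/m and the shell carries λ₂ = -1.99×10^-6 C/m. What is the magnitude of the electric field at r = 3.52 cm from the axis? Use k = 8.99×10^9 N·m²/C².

Coaxial Gaussian cylinder, radius r = 3.52 cm, length L (between the conductors, 1.42 cm < r < 6.83 cm).
Only the inner wire is enclosed; the outer shell contributes nothing inside itself. λ_enc = λ₁ = -6.29e-7 C/m.
Applying ∮E·dA = Q_enc/ε₀ with the end caps contributing no flux:
E = 2k|λ_enc|/r = 2(8.99×10^9)(6.29e-7)/(0.0352) = 3.21×10^5 N/C.

E ≈ 3.21e5 N/C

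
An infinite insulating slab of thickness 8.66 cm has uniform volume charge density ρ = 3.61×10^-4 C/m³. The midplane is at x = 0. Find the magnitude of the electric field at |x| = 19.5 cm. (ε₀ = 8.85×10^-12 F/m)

The point |x| = 19.5 cm lies outside the slab (half-thickness 0.0433 m). A symmetric pillbox spanning the full slab encloses Q_enc = ρ·d·A.
Flux = 2EA ⇒ E = |ρ|d/(2ε₀), independent of distance outside.
E = (3.61e-4)(0.0866)/(2·8.85×10^-12) = 1.77e6 N/C.

1.77e6 V/m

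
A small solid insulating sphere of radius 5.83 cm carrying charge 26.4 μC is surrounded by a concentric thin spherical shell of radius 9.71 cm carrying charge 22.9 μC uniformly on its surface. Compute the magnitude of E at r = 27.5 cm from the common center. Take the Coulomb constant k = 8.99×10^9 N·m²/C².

By spherical symmetry E is radial; choose a Gaussian sphere of radius r = 27.5 cm (r > 9.71 cm, enclosing both).
Q_enc = (26.4 μC) + (22.9 μC) = 4.93×10^-5 C.
Gauss's law: E·4πr² = Q_enc/ε₀.
E = k|Q_enc|/r² = (8.99×10^9)(4.93×10^-5)/(0.275)² = 5.86×10^6 N/C.

|E| ≈ 5.86×10^6 V/m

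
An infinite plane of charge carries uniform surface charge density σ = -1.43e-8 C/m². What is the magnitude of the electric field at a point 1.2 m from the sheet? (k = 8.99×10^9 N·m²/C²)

The symmetry is planar: E is normal to the sheet and the same magnitude on both sides. Take a pillbox straddling the sheet with end-cap area A.
Flux Φ = 2EA and Q_enc = σA, so 2EA = σA/ε₀ ⇒ E = |σ|/(2ε₀), independent of distance.
E = 2πk|σ| = 2π(8.99×10^9)(1.43e-8) = 808 N/C.

808 V/m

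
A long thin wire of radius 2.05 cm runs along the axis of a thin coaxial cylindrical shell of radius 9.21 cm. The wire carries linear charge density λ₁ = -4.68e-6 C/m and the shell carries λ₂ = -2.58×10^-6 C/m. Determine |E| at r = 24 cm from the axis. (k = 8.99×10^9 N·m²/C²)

5.44e5 V/m

Coaxial Gaussian cylinder, radius r = 24 cm, length L (r > 9.21 cm, enclosing both).
λ_enc = λ₁ + λ₂ = (-4.68×10^-6) + (-2.58e-6) = -7.26e-6 C/m.
By Gauss's law (flux through the curved wall only), E·2πrL = λ_enc L/ε₀.
E = 2k|λ_enc|/r = 2(8.99×10^9)(7.26e-6)/(0.24) = 5.44×10^5 N/C.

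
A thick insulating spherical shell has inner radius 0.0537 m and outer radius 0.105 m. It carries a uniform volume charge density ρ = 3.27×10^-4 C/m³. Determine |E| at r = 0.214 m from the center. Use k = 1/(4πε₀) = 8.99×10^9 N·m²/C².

By spherical symmetry E is radial; choose a Gaussian sphere of radius r = 0.214 m (r > 0.105 m, enclosing the whole shell).
Q_enc = ρ·(4π/3)(b³ − a³) = (3.27×10^-4)·(4π/3)·((0.105)³ − (0.0537)³) = 1.374e-6 C.
Since E is radial and uniform over the Gaussian sphere, Φ = E·4πr² = Q_enc/ε₀.
E = k|Q_enc|/r² = (8.99×10^9)(1.374×10^-6)/(0.214)² = 2.70×10^5 N/C.

|E| ≈ 2.70×10^5 N/C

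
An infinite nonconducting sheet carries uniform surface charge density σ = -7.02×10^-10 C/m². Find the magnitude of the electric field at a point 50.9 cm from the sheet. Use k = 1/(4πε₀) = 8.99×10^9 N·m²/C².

E = 39.7 V/m

Choose a cylindrical pillbox piercing the sheet, end faces (area A) parallel to it.
Flux Φ = 2EA and Q_enc = σA, so 2EA = σA/ε₀ ⇒ E = |σ|/(2ε₀), independent of distance.
E = 2πk|σ| = 2π(8.99×10^9)(7.02×10^-10) = 39.7 N/C.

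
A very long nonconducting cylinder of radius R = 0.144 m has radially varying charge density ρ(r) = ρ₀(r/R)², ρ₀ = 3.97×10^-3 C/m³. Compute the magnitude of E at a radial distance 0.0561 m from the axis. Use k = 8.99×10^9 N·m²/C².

By cylindrical symmetry E is radial; use a coaxial Gaussian cylinder of radius 0.0561 m and length L (r < R).
Integrating ρ over the cross-section to radius r: λ_enc = (2πρ₀/R²) ∫₀^r r'^3 dr' = 2πρ₀ r^4/(4·R²) = 2.979×10^-6 C/m.
Applying ∮E·dA = Q_enc/ε₀ with the end caps contributing no flux:
E = 2k|λ_enc|/r = 2(8.99×10^9)(2.979×10^-6)/(0.0561) = 9.55×10^5 N/C.

9.55×10^5 V/m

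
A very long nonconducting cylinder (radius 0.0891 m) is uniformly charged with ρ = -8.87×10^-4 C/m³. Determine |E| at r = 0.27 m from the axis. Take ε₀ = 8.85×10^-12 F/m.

1.47e6 N/C

Coaxial Gaussian cylinder, radius r = 0.27 m, length L (r > 0.0891 m, full cross-section enclosed).
λ_enc = ρ·πR² = (-8.87e-4)π(0.0891)² = -2.212e-5 C/m.
Applying ∮E·dA = Q_enc/ε₀ with the end caps contributing no flux:
E = |λ_enc|/(2πε₀r) = (2.212e-5)/(2π·8.85×10^-12·0.27) = 1.47e6 N/C.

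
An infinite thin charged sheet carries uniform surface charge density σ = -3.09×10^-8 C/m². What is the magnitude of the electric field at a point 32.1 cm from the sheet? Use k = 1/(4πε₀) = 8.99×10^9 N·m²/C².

E ≈ 1.75×10^3 V/m

By planar symmetry E is perpendicular to the sheet and uniform; use a Gaussian pillbox with flat faces of area A on each side of the sheet.
Flux Φ = 2EA and Q_enc = σA, so 2EA = σA/ε₀ ⇒ E = |σ|/(2ε₀), independent of distance.
E = 2πk|σ| = 2π(8.99×10^9)(3.09×10^-8) = 1.75e3 N/C.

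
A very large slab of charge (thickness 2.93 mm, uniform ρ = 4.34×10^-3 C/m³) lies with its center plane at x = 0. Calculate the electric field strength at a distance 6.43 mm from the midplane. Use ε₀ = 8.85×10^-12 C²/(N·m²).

The point |x| = 6.43 mm lies outside the slab (half-thickness 0.001465 m). A symmetric pillbox spanning the full slab encloses Q_enc = ρ·d·A.
Flux = 2EA ⇒ E = |ρ|d/(2ε₀), independent of distance outside.
E = (4.34e-3)(0.00293)/(2·8.85×10^-12) = 7.18×10^5 N/C.

E = 7.18×10^5 N/C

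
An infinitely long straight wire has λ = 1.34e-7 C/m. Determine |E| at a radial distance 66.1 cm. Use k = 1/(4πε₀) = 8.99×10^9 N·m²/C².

3.64e3 V/m

Coaxial Gaussian cylinder, radius r = 66.1 cm, length L.
Q_enc = λL, so λ_enc = 1.34×10^-7 C/m.
Gauss's law: E·2πrL = λ_enc L/ε₀.
E = 2k|λ_enc|/r = 2(8.99×10^9)(1.34×10^-7)/(0.661) = 3.64×10^3 N/C.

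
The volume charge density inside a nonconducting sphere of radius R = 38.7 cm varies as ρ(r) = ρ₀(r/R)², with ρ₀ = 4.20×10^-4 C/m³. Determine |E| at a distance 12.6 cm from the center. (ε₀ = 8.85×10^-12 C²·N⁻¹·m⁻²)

By spherical symmetry E is radial; choose a Gaussian sphere of radius r = 12.6 cm (r < R).
Q_enc = ∫₀^r ρ(r')·4πr'² dr' = (4πρ₀/R²) ∫₀^r r'^4 dr' = 4πρ₀ r^5/(5·R²) = 2.238e-7 C.
Since E is radial and uniform over the Gaussian sphere, Φ = E·4πr² = Q_enc/ε₀.
E = |Q_enc|/(4πε₀r²) = (2.238e-7)/(4π·8.85×10^-12·(0.126)²) = 1.27×10^5 N/C.

|E| ≈ 1.27e5 V/m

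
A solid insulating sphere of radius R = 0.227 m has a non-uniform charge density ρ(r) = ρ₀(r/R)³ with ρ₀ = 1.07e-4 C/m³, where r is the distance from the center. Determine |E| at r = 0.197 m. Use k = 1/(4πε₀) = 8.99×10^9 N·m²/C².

|E| ≈ 2.59e5 V/m

Take a concentric spherical Gaussian surface of radius r = 0.197 m (r < R).
Integrate the density: Q_enc = 4π ∫₀^r ρ₀(r'/R)^3 r'² dr' = 4πρ₀ r^6/(6·R³) = 1.12×10^-6 C.
By Gauss's law, ∮E·dA = E·4πr² = Q_enc/ε₀.
E = k|Q_enc|/r² = (8.99×10^9)(1.12e-6)/(0.197)² = 2.59×10^5 N/C.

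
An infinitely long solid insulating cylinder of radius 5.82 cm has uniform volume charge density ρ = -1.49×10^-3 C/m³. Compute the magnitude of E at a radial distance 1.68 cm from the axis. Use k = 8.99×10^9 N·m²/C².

|E| = 1.41×10^6 N/C

Coaxial Gaussian cylinder, radius r = 1.68 cm, length L (r < R).
Charge inside radius r per length L is ρ·πr²·L, so λ_enc = ρπr² = -1.321×10^-6 C/m.
Applying ∮E·dA = Q_enc/ε₀ with the end caps contributing no flux:
E = 2k|λ_enc|/r = 2(8.99×10^9)(1.321×10^-6)/(0.0168) = 1.41×10^6 N/C.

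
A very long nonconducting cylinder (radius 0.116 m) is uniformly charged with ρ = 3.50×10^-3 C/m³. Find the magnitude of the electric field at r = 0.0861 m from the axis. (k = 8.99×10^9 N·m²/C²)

Coaxial Gaussian cylinder, radius r = 0.0861 m, length L (r < R).
Charge inside radius r per length L is ρ·πr²·L, so λ_enc = ρπr² = 8.151×10^-5 C/m.
Applying ∮E·dA = Q_enc/ε₀ with the end caps contributing no flux:
E = 2k|λ_enc|/r = 2(8.99×10^9)(8.151×10^-5)/(0.0861) = 1.70e7 N/C.

1.70e7 N/C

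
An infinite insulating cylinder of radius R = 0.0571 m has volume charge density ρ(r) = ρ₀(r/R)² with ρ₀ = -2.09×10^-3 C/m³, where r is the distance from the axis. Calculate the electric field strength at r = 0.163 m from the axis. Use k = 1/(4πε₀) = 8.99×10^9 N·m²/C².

Coaxial Gaussian cylinder, radius r = 0.163 m, length L (r > R, full charge per length enclosed).
λ_enc = 2π ∫₀^R ρ₀(r'/R)^2 r' dr' = 2πρ₀R²/4 = -1.07e-5 C/m.
Applying ∮E·dA = Q_enc/ε₀ with the end caps contributing no flux:
E = 2k|λ_enc|/r = 2(8.99×10^9)(1.07×10^-5)/(0.163) = 1.18×10^6 N/C.

|E| ≈ 1.18×10^6 N/C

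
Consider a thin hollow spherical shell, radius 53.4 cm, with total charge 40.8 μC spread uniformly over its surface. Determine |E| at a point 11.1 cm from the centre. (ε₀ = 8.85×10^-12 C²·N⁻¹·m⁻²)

E = 0 (no enclosed charge)

Take a concentric spherical Gaussian surface of radius r = 11.1 cm (inside the shell, r < 53.4 cm).
No charge lies within this surface, so Q_enc = 0 and Gauss's law gives E·4πr² = 0 ⇒ E = 0.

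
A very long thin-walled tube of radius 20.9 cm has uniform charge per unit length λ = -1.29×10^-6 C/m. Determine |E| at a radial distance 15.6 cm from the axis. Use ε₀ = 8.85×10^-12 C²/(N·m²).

Take a coaxial cylindrical Gaussian surface of radius r = 15.6 cm and length L (r < 20.9 cm, inside the shell).
No charge is enclosed, so Gauss's law gives E·2πrL = 0 ⇒ E = 0.

E = 0 (no enclosed charge)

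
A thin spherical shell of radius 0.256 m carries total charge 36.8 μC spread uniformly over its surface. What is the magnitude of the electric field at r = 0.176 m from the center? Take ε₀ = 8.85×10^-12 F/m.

E = 0 (no enclosed charge)

Use a concentric Gaussian sphere at r = 0.176 m (inside the shell, r < 0.256 m).
No charge lies within this surface, so Q_enc = 0 and Gauss's law gives E·4πr² = 0 ⇒ E = 0.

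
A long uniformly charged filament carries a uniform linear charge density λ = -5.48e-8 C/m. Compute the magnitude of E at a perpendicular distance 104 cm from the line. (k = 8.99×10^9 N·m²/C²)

Take a coaxial cylindrical Gaussian surface of radius r = 104 cm and length L.
Q_enc = λL, so λ_enc = -5.48×10^-8 C/m.
By Gauss's law (flux through the curved wall only), E·2πrL = λ_enc L/ε₀.
E = 2k|λ_enc|/r = 2(8.99×10^9)(5.48×10^-8)/(1.04) = 947 N/C.

947 N/C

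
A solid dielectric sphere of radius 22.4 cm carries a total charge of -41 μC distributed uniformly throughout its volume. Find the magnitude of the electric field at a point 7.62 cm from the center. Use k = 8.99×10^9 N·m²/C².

Take a concentric spherical Gaussian surface of radius r = 7.62 cm (r < R).
Only the charge within r is enclosed: Q_enc = Q·(r/R)³ = (-41 μC)·(7.62 cm/22.4 cm)³ = -1.614e-6 C.
Since E is radial and uniform over the Gaussian sphere, Φ = E·4πr² = Q_enc/ε₀.
E = k|Q_enc|/r² = (8.99×10^9)(1.614e-6)/(0.0762)² = 2.50×10^6 N/C.

E = 2.50×10^6 V/m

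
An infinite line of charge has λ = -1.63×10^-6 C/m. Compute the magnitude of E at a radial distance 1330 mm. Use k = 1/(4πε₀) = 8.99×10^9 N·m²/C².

E = 2.20×10^4 N/C

Choose a coaxial cylinder of radius r = 1330 mm (arbitrary length L) as the Gaussian surface.
Q_enc = λL, so λ_enc = -1.63×10^-6 C/m.
Since E is radial and uniform over the curved surface, Φ = E·2πrL = Q_enc/ε₀ = λ_enc L/ε₀.
E = 2k|λ_enc|/r = 2(8.99×10^9)(1.63e-6)/(1.33) = 2.20×10^4 N/C.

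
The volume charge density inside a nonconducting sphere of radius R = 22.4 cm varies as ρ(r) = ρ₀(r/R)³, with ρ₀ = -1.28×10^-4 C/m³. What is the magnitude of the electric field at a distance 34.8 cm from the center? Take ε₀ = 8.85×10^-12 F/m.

|E| ≈ 2.24×10^5 N/C

Take a concentric spherical Gaussian surface of radius r = 34.8 cm (r > R, all charge enclosed).
Q_enc = 4π ∫₀^R ρ₀(r'/R)^3 r'² dr' = 4πρ₀R³/6 = -3.013e-6 C.
Gauss's law: E·4πr² = Q_enc/ε₀.
E = |Q_enc|/(4πε₀r²) = (3.013×10^-6)/(4π·8.85×10^-12·(0.348)²) = 2.24e5 N/C.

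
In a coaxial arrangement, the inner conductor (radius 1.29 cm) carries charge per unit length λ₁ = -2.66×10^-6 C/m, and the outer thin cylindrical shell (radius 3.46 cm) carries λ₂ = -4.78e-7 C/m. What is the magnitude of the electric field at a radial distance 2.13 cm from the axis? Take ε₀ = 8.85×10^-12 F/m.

Coaxial Gaussian cylinder, radius r = 2.13 cm, length L (between the conductors, 1.29 cm < r < 3.46 cm).
The shell at 3.46 cm lies outside the Gaussian surface, so λ_enc = λ₁ = -2.66×10^-6 C/m.
By Gauss's law (flux through the curved wall only), E·2πrL = λ_enc L/ε₀.
E = |λ_enc|/(2πε₀r) = (2.66×10^-6)/(2π·8.85×10^-12·0.0213) = 2.25×10^6 N/C.

2.25×10^6 N/C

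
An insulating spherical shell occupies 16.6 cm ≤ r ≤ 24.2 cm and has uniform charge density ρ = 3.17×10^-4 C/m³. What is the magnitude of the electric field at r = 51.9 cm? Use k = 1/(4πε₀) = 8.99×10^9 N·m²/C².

E ≈ 4.25e5 N/C

Use a concentric Gaussian sphere at r = 51.9 cm (r > 24.2 cm, enclosing the whole shell).
Q_enc = ρ·(4π/3)(b³ − a³) = (3.17×10^-4)·(4π/3)·((0.242)³ − (0.166)³) = 1.274×10^-5 C.
Applying ∮E·dA = Q_enc/ε₀ with Φ = E(4πr²):
E = k|Q_enc|/r² = (8.99×10^9)(1.274×10^-5)/(0.519)² = 4.25×10^5 N/C.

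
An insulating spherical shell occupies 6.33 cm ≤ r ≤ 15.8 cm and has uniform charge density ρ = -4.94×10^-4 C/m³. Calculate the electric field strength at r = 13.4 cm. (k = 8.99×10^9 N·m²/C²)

|E| = 2.23e6 N/C

By spherical symmetry E is radial; choose a Gaussian sphere of radius r = 13.4 cm (within the shell material, 6.33 cm < r < 15.8 cm).
Enclosed charge is the volume from a to r: Q_enc = (4π/3)ρ(r³ − a³) = -4.454×10^-6 C.
Since E is radial and uniform over the Gaussian sphere, Φ = E·4πr² = Q_enc/ε₀.
E = k|Q_enc|/r² = (8.99×10^9)(4.454×10^-6)/(0.134)² = 2.23e6 N/C.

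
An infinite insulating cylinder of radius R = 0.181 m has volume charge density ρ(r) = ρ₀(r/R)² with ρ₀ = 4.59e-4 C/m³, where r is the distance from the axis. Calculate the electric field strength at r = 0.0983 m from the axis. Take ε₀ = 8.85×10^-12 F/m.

|E| ≈ 3.76×10^5 V/m

By cylindrical symmetry E is radial; use a coaxial Gaussian cylinder of radius 0.0983 m and length L (r < R).
Integrating ρ over the cross-section to radius r: λ_enc = (2πρ₀/R²) ∫₀^r r'^3 dr' = 2πρ₀ r^4/(4·R²) = 2.055e-6 C/m.
Applying ∮E·dA = Q_enc/ε₀ with the end caps contributing no flux:
E = |λ_enc|/(2πε₀r) = (2.055×10^-6)/(2π·8.85×10^-12·0.0983) = 3.76×10^5 N/C.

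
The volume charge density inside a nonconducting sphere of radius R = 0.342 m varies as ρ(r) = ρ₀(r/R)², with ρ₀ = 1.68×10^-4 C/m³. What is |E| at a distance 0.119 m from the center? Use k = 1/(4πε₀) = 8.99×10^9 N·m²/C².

|E| ≈ 5.47×10^4 N/C

Use a concentric Gaussian sphere at r = 0.119 m (r < R).
Q_enc = ∫₀^r ρ(r')·4πr'² dr' = (4πρ₀/R²) ∫₀^r r'^4 dr' = 4πρ₀ r^5/(5·R²) = 8.615×10^-8 C.
Applying ∮E·dA = Q_enc/ε₀ with Φ = E(4πr²):
E = k|Q_enc|/r² = (8.99×10^9)(8.615×10^-8)/(0.119)² = 5.47e4 N/C.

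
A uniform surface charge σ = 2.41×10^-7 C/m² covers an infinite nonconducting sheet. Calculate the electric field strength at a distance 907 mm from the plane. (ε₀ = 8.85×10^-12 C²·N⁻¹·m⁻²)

By planar symmetry E is perpendicular to the sheet and uniform; use a Gaussian pillbox with flat faces of area A on each side of the sheet.
Only the two end caps contribute flux: Φ = 2EA. With Q_enc = σA, Gauss's law gives E = |σ|/(2ε₀).
E = |σ|/(2ε₀) = (2.41×10^-7)/(2·8.85×10^-12) = 1.36×10^4 N/C.

E ≈ 1.36e4 N/C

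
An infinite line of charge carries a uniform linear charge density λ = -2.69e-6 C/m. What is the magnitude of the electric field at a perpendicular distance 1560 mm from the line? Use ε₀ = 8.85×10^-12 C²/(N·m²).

3.10×10^4 V/m

Coaxial Gaussian cylinder, radius r = 1560 mm, length L.
Q_enc = λL, so λ_enc = -2.69e-6 C/m.
Since E is radial and uniform over the curved surface, Φ = E·2πrL = Q_enc/ε₀ = λ_enc L/ε₀.
E = |λ_enc|/(2πε₀r) = (2.69×10^-6)/(2π·8.85×10^-12·1.56) = 3.10e4 N/C.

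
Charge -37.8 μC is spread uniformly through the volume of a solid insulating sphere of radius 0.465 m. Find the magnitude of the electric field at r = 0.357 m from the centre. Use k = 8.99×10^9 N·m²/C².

|E| ≈ 1.21×10^6 V/m

Take a concentric spherical Gaussian surface of radius r = 0.357 m (r < R).
Only the charge within r is enclosed: Q_enc = Q·(r/R)³ = (-37.8 μC)·(0.357 m/0.465 m)³ = -1.711e-5 C.
Applying ∮E·dA = Q_enc/ε₀ with Φ = E(4πr²):
E = k|Q_enc|/r² = (8.99×10^9)(1.711×10^-5)/(0.357)² = 1.21e6 N/C.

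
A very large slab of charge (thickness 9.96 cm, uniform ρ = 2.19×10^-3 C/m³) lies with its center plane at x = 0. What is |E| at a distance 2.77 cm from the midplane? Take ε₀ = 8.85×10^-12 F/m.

E = 6.85×10^6 N/C

By symmetry E is perpendicular to the slab. A Gaussian pillbox from −2.77 cm to +2.77 cm (face area A) lies entirely within the slab.
Q_enc = ρ·(2x)·A and flux = 2EA, so 2EA = 2ρxA/ε₀ ⇒ E = |ρ|x/ε₀.
E = (2.19e-3)(0.0277)/(8.85×10^-12) = 6.85e6 N/C.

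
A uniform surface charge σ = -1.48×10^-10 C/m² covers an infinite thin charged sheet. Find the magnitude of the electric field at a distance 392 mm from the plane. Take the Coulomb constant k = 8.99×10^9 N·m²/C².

The symmetry is planar: E is normal to the sheet and the same magnitude on both sides. Take a pillbox straddling the sheet with end-cap area A.
Flux Φ = 2EA and Q_enc = σA, so 2EA = σA/ε₀ ⇒ E = |σ|/(2ε₀), independent of distance.
E = 2πk|σ| = 2π(8.99×10^9)(1.48e-10) = 8.36 N/C.

E ≈ 8.36 N/C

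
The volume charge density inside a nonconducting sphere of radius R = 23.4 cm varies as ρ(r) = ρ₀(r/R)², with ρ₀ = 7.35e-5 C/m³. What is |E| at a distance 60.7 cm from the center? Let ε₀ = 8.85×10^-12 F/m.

E ≈ 5.78×10^4 N/C

Symmetry ⇒ E = E(r) r̂. Gaussian sphere of radius r = 60.7 cm (r > R, all charge enclosed).
Q_enc = 4π ∫₀^R ρ₀(r'/R)^2 r'² dr' = 4πρ₀R³/5 = 2.367×10^-6 C.
Applying ∮E·dA = Q_enc/ε₀ with Φ = E(4πr²):
E = |Q_enc|/(4πε₀r²) = (2.367e-6)/(4π·8.85×10^-12·(0.607)²) = 5.78×10^4 N/C.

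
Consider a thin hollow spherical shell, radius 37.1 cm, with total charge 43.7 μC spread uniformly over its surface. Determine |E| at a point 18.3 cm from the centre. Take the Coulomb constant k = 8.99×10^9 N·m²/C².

E = 0

Take a concentric spherical Gaussian surface of radius r = 18.3 cm (inside the shell, r < 37.1 cm).
No charge lies within this surface, so Q_enc = 0 and Gauss's law gives E·4πr² = 0 ⇒ E = 0.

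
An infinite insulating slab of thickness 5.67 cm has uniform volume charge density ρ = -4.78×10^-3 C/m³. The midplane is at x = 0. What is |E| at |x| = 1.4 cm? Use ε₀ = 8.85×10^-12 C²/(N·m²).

E = 7.56×10^6 N/C

By symmetry E is perpendicular to the slab. A Gaussian pillbox from −1.4 cm to +1.4 cm (face area A) lies entirely within the slab.
Q_enc = ρ·(2x)·A and flux = 2EA, so 2EA = 2ρxA/ε₀ ⇒ E = |ρ|x/ε₀.
E = (4.78×10^-3)(0.014)/(8.85×10^-12) = 7.56×10^6 N/C.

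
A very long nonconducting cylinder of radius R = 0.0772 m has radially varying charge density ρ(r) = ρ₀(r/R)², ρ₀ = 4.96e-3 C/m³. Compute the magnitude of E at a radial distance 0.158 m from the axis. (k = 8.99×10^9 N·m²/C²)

Choose a coaxial cylinder of radius r = 0.158 m (arbitrary length L) as the Gaussian surface (r > R, full charge per length enclosed).
λ_enc = 2π ∫₀^R ρ₀(r'/R)^2 r' dr' = 2πρ₀R²/4 = 4.643×10^-5 C/m.
By Gauss's law (flux through the curved wall only), E·2πrL = λ_enc L/ε₀.
E = 2k|λ_enc|/r = 2(8.99×10^9)(4.643×10^-5)/(0.158) = 5.28e6 N/C.

E ≈ 5.28×10^6 V/m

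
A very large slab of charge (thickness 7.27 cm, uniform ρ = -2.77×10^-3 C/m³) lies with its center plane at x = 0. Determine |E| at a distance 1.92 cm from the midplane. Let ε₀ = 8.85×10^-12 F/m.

E = 6.01×10^6 N/C

By symmetry E is perpendicular to the slab. A Gaussian pillbox from −1.92 cm to +1.92 cm (face area A) lies entirely within the slab.
Q_enc = ρ·(2x)·A and flux = 2EA, so 2EA = 2ρxA/ε₀ ⇒ E = |ρ|x/ε₀.
E = (2.77×10^-3)(0.0192)/(8.85×10^-12) = 6.01×10^6 N/C.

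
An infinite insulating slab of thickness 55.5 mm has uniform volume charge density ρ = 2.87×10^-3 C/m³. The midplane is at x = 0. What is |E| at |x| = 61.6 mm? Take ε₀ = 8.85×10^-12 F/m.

|E| = 9.00×10^6 N/C

The point |x| = 61.6 mm lies outside the slab (half-thickness 0.02775 m). A symmetric pillbox spanning the full slab encloses Q_enc = ρ·d·A.
Flux = 2EA ⇒ E = |ρ|d/(2ε₀), independent of distance outside.
E = (2.87e-3)(0.0555)/(2·8.85×10^-12) = 9.00×10^6 N/C.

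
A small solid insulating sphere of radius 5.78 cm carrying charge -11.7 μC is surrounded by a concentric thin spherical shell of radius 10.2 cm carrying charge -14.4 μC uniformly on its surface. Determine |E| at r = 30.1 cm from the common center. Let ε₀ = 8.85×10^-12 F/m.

E ≈ 2.59×10^6 V/m

Use a concentric Gaussian sphere at r = 30.1 cm (r > 10.2 cm, enclosing both).
Q_enc = (-11.7 μC) + (-14.4 μC) = -2.61e-5 C.
Gauss's law: E·4πr² = Q_enc/ε₀.
E = |Q_enc|/(4πε₀r²) = (2.61e-5)/(4π·8.85×10^-12·(0.301)²) = 2.59e6 N/C.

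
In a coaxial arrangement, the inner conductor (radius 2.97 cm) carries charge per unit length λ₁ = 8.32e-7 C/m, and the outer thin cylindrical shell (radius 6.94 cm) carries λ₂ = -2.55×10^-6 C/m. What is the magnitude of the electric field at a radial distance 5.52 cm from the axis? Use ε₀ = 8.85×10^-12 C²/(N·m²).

By cylindrical symmetry E is radial; use a coaxial Gaussian cylinder of radius 5.52 cm and length L (between the conductors, 2.97 cm < r < 6.94 cm).
The shell at 6.94 cm lies outside the Gaussian surface, so λ_enc = λ₁ = 8.32e-7 C/m.
Applying ∮E·dA = Q_enc/ε₀ with the end caps contributing no flux:
E = |λ_enc|/(2πε₀r) = (8.32×10^-7)/(2π·8.85×10^-12·0.0552) = 2.71e5 N/C.

2.71×10^5 N/C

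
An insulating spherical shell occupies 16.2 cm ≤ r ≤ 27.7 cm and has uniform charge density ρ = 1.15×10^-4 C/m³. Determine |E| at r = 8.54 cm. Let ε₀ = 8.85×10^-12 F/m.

E = 0

Use a concentric Gaussian sphere at r = 8.54 cm (r < 16.2 cm, inside the empty cavity).
No charge is enclosed, so by Gauss's law E·4πr² = 0 ⇒ E = 0.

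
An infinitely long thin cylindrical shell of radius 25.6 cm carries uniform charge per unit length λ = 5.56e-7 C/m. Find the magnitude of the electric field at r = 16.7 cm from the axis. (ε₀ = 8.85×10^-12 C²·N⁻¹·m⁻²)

E = 0

Choose a coaxial cylinder of radius r = 16.7 cm (arbitrary length L) as the Gaussian surface (r < 25.6 cm, inside the shell).
No charge is enclosed, so Gauss's law gives E·2πrL = 0 ⇒ E = 0.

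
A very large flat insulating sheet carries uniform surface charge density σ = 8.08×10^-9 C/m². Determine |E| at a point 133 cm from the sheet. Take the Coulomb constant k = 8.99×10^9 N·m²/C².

|E| = 456 V/m

Choose a cylindrical pillbox piercing the sheet, end faces (area A) parallel to it.
Only the two end caps contribute flux: Φ = 2EA. With Q_enc = σA, Gauss's law gives E = |σ|/(2ε₀).
E = 2πk|σ| = 2π(8.99×10^9)(8.08×10^-9) = 456 N/C.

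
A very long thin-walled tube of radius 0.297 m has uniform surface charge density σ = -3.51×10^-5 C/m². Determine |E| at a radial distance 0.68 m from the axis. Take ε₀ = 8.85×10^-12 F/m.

Take a coaxial cylindrical Gaussian surface of radius r = 0.68 m and length L (r > 0.297 m).
The whole shell is enclosed: λ_enc = σ·2πR = (-3.51×10^-5)·2π·(0.297) = -6.55×10^-5 C/m.
By Gauss's law (flux through the curved wall only), E·2πrL = λ_enc L/ε₀.
E = |λ_enc|/(2πε₀r) = (6.55e-5)/(2π·8.85×10^-12·0.68) = 1.73e6 N/C.

E ≈ 1.73×10^6 V/m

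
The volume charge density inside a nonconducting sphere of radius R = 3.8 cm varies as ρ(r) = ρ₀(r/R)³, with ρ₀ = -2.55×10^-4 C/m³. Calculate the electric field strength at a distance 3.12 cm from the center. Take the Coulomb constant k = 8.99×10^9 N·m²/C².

By spherical symmetry E is radial; choose a Gaussian sphere of radius r = 3.12 cm (r < R).
Integrate the density: Q_enc = 4π ∫₀^r ρ₀(r'/R)^3 r'² dr' = 4πρ₀ r^6/(6·R³) = -8.978e-9 C.
Gauss's law: E·4πr² = Q_enc/ε₀.
E = k|Q_enc|/r² = (8.99×10^9)(8.978×10^-9)/(0.0312)² = 8.29×10^4 N/C.

8.29×10^4 N/C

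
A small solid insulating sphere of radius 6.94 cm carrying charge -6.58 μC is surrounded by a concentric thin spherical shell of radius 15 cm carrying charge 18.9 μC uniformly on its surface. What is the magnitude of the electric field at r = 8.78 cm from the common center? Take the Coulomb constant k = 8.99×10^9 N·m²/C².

7.67×10^6 N/C

Symmetry ⇒ E = E(r) r̂. Gaussian sphere of radius r = 8.78 cm (between the bodies, 6.94 cm < r < 15 cm).
Only the inner charge is enclosed; the outer shell contributes nothing inside itself. Q_enc = -6.58 μC = -6.58e-6 C.
By Gauss's law, ∮E·dA = E·4πr² = Q_enc/ε₀.
E = k|Q_enc|/r² = (8.99×10^9)(6.58×10^-6)/(0.0878)² = 7.67×10^6 N/C.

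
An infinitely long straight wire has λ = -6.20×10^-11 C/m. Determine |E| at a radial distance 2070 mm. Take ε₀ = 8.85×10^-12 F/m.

|E| = 0.539 N/C

Take a coaxial cylindrical Gaussian surface of radius r = 2070 mm and length L.
Q_enc = λL, so λ_enc = -6.20e-11 C/m.
Applying ∮E·dA = Q_enc/ε₀ with the end caps contributing no flux:
E = |λ_enc|/(2πε₀r) = (6.20e-11)/(2π·8.85×10^-12·2.07) = 0.539 N/C.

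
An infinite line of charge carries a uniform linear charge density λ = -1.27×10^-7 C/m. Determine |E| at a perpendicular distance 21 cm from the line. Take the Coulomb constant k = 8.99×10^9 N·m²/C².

Coaxial Gaussian cylinder, radius r = 21 cm, length L.
Q_enc = λL, so λ_enc = -1.27×10^-7 C/m.
Gauss's law: E·2πrL = λ_enc L/ε₀.
E = 2k|λ_enc|/r = 2(8.99×10^9)(1.27e-7)/(0.21) = 1.09e4 N/C.

1.09×10^4 V/m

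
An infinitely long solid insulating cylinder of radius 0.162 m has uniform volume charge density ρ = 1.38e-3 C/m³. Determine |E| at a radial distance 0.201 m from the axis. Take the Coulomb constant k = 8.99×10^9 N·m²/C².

Choose a coaxial cylinder of radius r = 0.201 m (arbitrary length L) as the Gaussian surface (r > 0.162 m, full cross-section enclosed).
λ_enc = ρ·πR² = (1.38×10^-3)π(0.162)² = 1.138e-4 C/m.
Since E is radial and uniform over the curved surface, Φ = E·2πrL = Q_enc/ε₀ = λ_enc L/ε₀.
E = 2k|λ_enc|/r = 2(8.99×10^9)(1.138×10^-4)/(0.201) = 1.02×10^7 N/C.

1.02e7 N/C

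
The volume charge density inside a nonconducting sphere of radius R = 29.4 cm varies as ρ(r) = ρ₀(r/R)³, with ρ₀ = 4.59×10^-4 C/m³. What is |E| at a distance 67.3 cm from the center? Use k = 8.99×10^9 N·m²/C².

4.85×10^5 N/C

By spherical symmetry E is radial; choose a Gaussian sphere of radius r = 67.3 cm (r > R, all charge enclosed).
Q_enc = 4π ∫₀^R ρ₀(r'/R)^3 r'² dr' = 4πρ₀R³/6 = 2.443×10^-5 C.
Gauss's law: E·4πr² = Q_enc/ε₀.
E = k|Q_enc|/r² = (8.99×10^9)(2.443×10^-5)/(0.673)² = 4.85×10^5 N/C.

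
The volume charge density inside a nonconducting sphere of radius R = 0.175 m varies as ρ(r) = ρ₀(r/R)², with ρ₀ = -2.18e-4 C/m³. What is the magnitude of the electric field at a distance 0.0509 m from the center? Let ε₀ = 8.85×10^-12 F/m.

By spherical symmetry E is radial; choose a Gaussian sphere of radius r = 0.0509 m (r < R).
Integrate the density: Q_enc = 4π ∫₀^r ρ₀(r'/R)^2 r'² dr' = 4πρ₀ r^5/(5·R²) = -6.112e-9 C.
Since E is radial and uniform over the Gaussian sphere, Φ = E·4πr² = Q_enc/ε₀.
E = |Q_enc|/(4πε₀r²) = (6.112e-9)/(4π·8.85×10^-12·(0.0509)²) = 2.12×10^4 N/C.

E = 2.12e4 N/C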